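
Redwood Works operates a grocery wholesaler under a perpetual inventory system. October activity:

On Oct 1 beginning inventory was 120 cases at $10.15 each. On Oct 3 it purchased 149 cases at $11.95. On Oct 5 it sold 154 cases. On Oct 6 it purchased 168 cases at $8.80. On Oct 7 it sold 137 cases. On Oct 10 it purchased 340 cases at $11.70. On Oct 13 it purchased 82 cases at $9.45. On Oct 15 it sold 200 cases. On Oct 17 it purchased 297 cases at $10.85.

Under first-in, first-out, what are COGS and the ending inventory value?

COGS = $5,108.75; ending inventory = $7,343.55

Oct 5, 154 sold [FIFO — oldest first]: 120 @ $10.15 + 34 @ $11.95 = $1,624.30
Oct 7, 137 sold [FIFO — oldest first]: 115 @ $11.95 + 22 @ $8.80 = $1,567.85
Oct 15, 200 sold [FIFO — oldest first]: 146 @ $8.80 + 54 @ $11.70 = $1,916.60
Total COGS = $1,624.30 + $1,567.85 + $1,916.60 = $5,108.75
Ending inventory: 286 @ $11.70 + 82 @ $9.45 + 297 @ $10.85 = $7,343.55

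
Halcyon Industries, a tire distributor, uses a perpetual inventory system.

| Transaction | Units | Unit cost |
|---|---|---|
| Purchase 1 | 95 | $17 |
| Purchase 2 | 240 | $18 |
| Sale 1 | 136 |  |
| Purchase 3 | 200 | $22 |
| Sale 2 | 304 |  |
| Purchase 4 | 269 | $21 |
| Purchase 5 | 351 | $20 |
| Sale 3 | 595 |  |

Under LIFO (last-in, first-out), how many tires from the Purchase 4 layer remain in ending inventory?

25

Sale 1 (136) [LIFO — newest first]: 136 @ $18 = $2,448
Sale 2 (304) [LIFO — newest first]: 200 @ $22 + 104 @ $18 = $6,272
Sale 3 (595) [LIFO — newest first]: 351 @ $20 + 244 @ $21 = $12,144
Total COGS = $2,448 + $6,272 + $12,144 = $20,864
Ending inventory: 95 @ $17 + 25 @ $21 = $2,140
Check: goods available $23,004 = COGS $20,864 + ending $2,140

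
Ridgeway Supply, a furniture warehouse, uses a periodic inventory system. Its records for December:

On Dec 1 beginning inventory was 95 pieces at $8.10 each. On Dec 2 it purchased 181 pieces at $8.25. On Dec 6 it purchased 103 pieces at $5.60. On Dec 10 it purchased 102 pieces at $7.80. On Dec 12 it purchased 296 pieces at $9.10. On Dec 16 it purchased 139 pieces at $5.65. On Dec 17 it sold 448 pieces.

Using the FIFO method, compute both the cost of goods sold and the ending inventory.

Dec 17, 448 sold [FIFO — oldest first]: 95 @ $8.10 + 181 @ $8.25 + 103 @ $5.60 + 69 @ $7.80 = $3,377.75
Ending inventory: 33 @ $7.80 + 296 @ $9.10 + 139 @ $5.65 = $3,736.35

COGS = $3,377.75; ending inventory = $3,736.35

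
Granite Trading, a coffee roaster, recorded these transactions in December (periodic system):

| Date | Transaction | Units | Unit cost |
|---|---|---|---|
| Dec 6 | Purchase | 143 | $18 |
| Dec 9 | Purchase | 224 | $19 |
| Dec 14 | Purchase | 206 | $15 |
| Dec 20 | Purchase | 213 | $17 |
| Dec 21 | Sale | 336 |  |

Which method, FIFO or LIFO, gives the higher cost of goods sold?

FIFO

FIFO COGS: 143 @ $18 + 193 @ $19 = $6,241
LIFO COGS: 213 @ $17 + 123 @ $15 = $5,466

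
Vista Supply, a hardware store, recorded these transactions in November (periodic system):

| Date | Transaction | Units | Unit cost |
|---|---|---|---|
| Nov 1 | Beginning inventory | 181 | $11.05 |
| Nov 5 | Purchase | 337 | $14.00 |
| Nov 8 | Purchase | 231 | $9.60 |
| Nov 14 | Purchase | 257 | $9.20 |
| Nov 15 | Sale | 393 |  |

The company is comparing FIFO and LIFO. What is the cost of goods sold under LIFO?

COGS = $3,670.00

FIFO COGS: 181 @ $11.05 + 212 @ $14.00 = $4,968.05
LIFO COGS: 257 @ $9.20 + 136 @ $9.60 = $3,670.00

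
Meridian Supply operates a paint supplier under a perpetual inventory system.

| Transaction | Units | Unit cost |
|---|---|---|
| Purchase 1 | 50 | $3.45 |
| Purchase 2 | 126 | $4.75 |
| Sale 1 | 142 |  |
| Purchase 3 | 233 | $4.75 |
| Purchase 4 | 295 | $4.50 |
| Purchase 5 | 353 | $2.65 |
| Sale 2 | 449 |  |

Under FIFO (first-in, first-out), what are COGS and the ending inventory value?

COGS = $2,696.75; ending inventory = $1,443.95

Sale 1 (142) [FIFO — oldest first]: 50 @ $3.45 + 92 @ $4.75 = $609.50
Sale 2 (449) [FIFO — oldest first]: 34 @ $4.75 + 233 @ $4.75 + 182 @ $4.50 = $2,087.25
Total COGS = $609.50 + $2,087.25 = $2,696.75
Ending inventory: 113 @ $4.50 + 353 @ $2.65 = $1,443.95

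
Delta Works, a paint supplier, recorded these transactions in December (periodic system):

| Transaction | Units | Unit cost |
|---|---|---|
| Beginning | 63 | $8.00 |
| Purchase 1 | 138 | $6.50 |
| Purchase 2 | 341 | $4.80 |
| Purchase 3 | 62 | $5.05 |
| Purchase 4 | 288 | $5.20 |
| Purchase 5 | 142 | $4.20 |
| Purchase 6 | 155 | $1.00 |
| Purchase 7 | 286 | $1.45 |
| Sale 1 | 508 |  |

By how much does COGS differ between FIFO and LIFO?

FIFO COGS: 63 @ $8.00 + 138 @ $6.50 + 307 @ $4.80 = $2,874.60
LIFO COGS: 286 @ $1.45 + 155 @ $1.00 + 67 @ $4.20 = $851.10
Difference = |$2,874.60 − $851.10| = $2,023.50

$2,023.50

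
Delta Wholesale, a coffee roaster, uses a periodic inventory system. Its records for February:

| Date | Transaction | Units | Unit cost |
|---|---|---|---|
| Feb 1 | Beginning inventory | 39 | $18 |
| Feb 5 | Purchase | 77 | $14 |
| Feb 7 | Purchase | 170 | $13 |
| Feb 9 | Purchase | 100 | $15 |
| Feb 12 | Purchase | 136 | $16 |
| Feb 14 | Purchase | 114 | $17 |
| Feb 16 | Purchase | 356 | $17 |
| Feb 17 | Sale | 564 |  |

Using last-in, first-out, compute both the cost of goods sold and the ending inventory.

Feb 17, 564 sold [LIFO — newest first]: 356 @ $17 + 114 @ $17 + 94 @ $16 = $9,494
Ending inventory: 39 @ $18 + 77 @ $14 + 170 @ $13 + 100 @ $15 + 42 @ $16 = $6,162

COGS = $9,494; ending inventory = $6,162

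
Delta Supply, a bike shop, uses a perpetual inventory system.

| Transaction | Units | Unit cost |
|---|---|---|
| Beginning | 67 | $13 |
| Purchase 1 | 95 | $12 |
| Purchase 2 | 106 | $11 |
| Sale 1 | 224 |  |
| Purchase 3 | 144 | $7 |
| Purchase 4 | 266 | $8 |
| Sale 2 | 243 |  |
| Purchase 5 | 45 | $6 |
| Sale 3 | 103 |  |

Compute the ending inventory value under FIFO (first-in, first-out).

Ending inventory = $1,134

Sale 1 (224) [FIFO — oldest first]: 67 @ $13 + 95 @ $12 + 62 @ $11 = $2,693
Sale 2 (243) [FIFO — oldest first]: 44 @ $11 + 144 @ $7 + 55 @ $8 = $1,932
Sale 3 (103) [FIFO — oldest first]: 103 @ $8 = $824
Total COGS = $2,693 + $1,932 + $824 = $5,449
Ending inventory: 108 @ $8 + 45 @ $6 = $1,134
Check: goods available $6,583 = COGS $5,449 + ending $1,134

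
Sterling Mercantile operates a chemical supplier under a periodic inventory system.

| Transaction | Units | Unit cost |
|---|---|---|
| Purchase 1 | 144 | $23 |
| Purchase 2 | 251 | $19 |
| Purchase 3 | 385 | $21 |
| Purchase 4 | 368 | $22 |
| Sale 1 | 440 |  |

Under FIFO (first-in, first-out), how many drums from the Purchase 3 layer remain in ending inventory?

Sale 1 (440) [FIFO — oldest first]: 144 @ $23 + 251 @ $19 + 45 @ $21 = $9,026
Ending inventory: 340 @ $21 + 368 @ $22 = $15,236
Check: goods available $24,262 = COGS $9,026 + ending $15,236

340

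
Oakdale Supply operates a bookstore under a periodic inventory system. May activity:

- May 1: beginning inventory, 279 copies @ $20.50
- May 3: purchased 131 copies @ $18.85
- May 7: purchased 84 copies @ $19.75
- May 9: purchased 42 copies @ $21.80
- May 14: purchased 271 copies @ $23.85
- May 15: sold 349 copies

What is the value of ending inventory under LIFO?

May 15, 349 sold [LIFO — newest first]: 271 @ $23.85 + 42 @ $21.80 + 36 @ $19.75 = $8,089.95
Ending inventory: 279 @ $20.50 + 131 @ $18.85 + 48 @ $19.75 = $9,136.85
Check: goods available $17,226.80 = COGS $8,089.95 + ending $9,136.85

Ending inventory = $9,136.85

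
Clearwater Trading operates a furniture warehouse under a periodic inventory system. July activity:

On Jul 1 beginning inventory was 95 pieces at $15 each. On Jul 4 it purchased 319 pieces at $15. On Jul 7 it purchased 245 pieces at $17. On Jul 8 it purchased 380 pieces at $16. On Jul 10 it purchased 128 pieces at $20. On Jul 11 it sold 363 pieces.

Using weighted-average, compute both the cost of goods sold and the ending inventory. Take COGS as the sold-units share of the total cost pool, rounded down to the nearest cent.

Jul 11, sell 363: 363/1167 × $19,015.00 → $5,914.69
Ending inventory (cost pool remaining) = $13,100.31
Check: goods available $19,015.00 = COGS $5,914.69 + ending $13,100.31

COGS = $5,914.69; ending inventory = $13,100.31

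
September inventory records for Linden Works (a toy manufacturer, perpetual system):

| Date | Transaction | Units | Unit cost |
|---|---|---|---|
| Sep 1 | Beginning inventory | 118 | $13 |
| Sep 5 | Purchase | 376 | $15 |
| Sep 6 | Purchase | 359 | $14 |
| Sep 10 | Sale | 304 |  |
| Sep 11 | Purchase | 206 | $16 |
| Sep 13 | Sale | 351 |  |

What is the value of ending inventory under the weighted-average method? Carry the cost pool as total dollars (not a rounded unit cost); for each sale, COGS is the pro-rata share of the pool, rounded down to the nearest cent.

Ending inventory = $5,965.32

After Sep 1: 118 on hand, pool $1,534.00 (≈ $13.0000 each)
After Sep 5: 494 on hand, pool $7,174.00 (≈ $14.5223 each)
After Sep 6: 853 on hand, pool $12,200.00 (≈ $14.3025 each)
Sep 10, sell 304: 304/853 × $12,200.00 → $4,347.94
After Sep 11: 755 on hand, pool $11,148.06 (≈ $14.7656 each)
Sep 13, sell 351: 351/755 × $11,148.06 → $5,182.74
Total COGS = $4,347.94 + $5,182.74 = $9,530.68
Ending inventory (cost pool remaining) = $5,965.32
Check: goods available $15,496.00 = COGS $9,530.68 + ending $5,965.32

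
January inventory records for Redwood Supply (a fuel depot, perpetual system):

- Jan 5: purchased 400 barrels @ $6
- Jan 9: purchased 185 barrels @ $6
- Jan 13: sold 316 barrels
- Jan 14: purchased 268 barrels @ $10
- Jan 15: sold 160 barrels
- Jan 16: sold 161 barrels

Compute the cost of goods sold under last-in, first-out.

COGS = $4,894

Jan 13, 316 sold [LIFO — newest first]: 185 @ $6 + 131 @ $6 = $1,896
Jan 15, 160 sold [LIFO — newest first]: 160 @ $10 = $1,600
Jan 16, 161 sold [LIFO — newest first]: 108 @ $10 + 53 @ $6 = $1,398
Total COGS = $1,896 + $1,600 + $1,398 = $4,894
Ending inventory: 216 @ $6 = $1,296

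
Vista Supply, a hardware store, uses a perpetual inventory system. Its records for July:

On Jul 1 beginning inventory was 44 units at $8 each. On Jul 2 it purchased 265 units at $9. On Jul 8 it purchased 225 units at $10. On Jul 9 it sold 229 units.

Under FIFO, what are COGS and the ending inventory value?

Jul 9, 229 sold [FIFO — oldest first]: 44 @ $8 + 185 @ $9 = $2,017
Ending inventory: 80 @ $9 + 225 @ $10 = $2,970
Check: goods available $4,987 = COGS $2,017 + ending $2,970

COGS = $2,017; ending inventory = $2,970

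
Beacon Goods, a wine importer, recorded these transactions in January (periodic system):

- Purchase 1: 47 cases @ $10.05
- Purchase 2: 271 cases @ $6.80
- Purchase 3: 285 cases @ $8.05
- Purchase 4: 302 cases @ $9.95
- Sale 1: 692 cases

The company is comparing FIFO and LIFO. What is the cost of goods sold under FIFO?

FIFO COGS: 47 @ $10.05 + 271 @ $6.80 + 285 @ $8.05 + 89 @ $9.95 = $5,494.95
LIFO COGS: 302 @ $9.95 + 285 @ $8.05 + 105 @ $6.80 = $6,013.15

COGS = $5,494.95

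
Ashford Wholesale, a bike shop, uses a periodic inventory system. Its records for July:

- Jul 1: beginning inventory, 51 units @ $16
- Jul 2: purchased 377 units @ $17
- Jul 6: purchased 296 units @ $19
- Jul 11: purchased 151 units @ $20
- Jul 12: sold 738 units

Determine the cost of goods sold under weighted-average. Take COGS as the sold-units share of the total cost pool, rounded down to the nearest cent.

COGS = $13,384.36

Jul 12, sell 738: 738/875 × $15,869.00 → $13,384.36
Ending inventory (cost pool remaining) = $2,484.64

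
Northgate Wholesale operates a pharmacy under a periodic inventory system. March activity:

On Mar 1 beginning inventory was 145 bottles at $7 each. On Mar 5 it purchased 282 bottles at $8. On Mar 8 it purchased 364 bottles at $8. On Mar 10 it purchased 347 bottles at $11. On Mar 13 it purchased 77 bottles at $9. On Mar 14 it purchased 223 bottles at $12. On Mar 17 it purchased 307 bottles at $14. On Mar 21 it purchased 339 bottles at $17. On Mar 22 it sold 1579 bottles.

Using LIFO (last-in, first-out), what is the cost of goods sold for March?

Mar 22, 1579 sold [LIFO — newest first]: 339 @ $17 + 307 @ $14 + 223 @ $12 + 77 @ $9 + 347 @ $11 + 286 @ $8 = $19,535
Ending inventory: 145 @ $7 + 282 @ $8 + 78 @ $8 = $3,895
Check: goods available $23,430 = COGS $19,535 + ending $3,895

COGS = $19,535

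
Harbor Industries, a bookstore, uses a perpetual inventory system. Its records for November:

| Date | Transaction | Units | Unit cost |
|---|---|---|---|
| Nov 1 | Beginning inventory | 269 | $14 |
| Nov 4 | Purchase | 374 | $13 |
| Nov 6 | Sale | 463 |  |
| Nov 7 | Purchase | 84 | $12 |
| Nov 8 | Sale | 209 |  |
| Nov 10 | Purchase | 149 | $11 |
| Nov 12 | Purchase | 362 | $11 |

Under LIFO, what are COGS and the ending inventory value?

Nov 6, 463 sold [LIFO — newest first]: 374 @ $13 + 89 @ $14 = $6,108
Nov 8, 209 sold [LIFO — newest first]: 84 @ $12 + 125 @ $14 = $2,758
Total COGS = $6,108 + $2,758 = $8,866
Ending inventory: 55 @ $14 + 149 @ $11 + 362 @ $11 = $6,391

COGS = $8,866; ending inventory = $6,391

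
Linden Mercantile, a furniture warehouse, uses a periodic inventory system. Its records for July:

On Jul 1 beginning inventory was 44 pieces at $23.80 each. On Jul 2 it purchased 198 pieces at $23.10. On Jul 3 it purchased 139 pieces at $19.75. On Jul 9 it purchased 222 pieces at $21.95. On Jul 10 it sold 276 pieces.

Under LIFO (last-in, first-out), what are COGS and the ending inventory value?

COGS = $5,939.40; ending inventory = $7,299.75

Jul 10, 276 sold [LIFO — newest first]: 222 @ $21.95 + 54 @ $19.75 = $5,939.40
Ending inventory: 44 @ $23.80 + 198 @ $23.10 + 85 @ $19.75 = $7,299.75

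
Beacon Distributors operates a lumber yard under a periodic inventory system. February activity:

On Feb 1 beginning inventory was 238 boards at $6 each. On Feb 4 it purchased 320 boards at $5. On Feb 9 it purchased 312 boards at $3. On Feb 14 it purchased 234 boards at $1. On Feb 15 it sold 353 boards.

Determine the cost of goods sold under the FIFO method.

Feb 15, 353 sold [FIFO — oldest first]: 238 @ $6 + 115 @ $5 = $2,003
Ending inventory: 205 @ $5 + 312 @ $3 + 234 @ $1 = $2,195
Check: goods available $4,198 = COGS $2,003 + ending $2,195

COGS = $2,003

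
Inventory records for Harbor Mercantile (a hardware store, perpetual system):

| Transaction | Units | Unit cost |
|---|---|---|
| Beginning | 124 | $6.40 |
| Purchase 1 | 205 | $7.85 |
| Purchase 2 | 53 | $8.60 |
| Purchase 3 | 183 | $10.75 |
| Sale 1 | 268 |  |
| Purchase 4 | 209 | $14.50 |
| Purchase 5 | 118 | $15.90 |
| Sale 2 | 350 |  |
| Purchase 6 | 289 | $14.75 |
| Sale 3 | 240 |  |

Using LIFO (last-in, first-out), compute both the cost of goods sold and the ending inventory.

Sale 1 (268) [LIFO — newest first]: 183 @ $10.75 + 53 @ $8.60 + 32 @ $7.85 = $2,674.25
Sale 2 (350) [LIFO — newest first]: 118 @ $15.90 + 209 @ $14.50 + 23 @ $7.85 = $5,087.25
Sale 3 (240) [LIFO — newest first]: 240 @ $14.75 = $3,540.00
Total COGS = $2,674.25 + $5,087.25 + $3,540.00 = $11,301.50
Ending inventory: 124 @ $6.40 + 150 @ $7.85 + 49 @ $14.75 = $2,693.85

COGS = $11,301.50; ending inventory = $2,693.85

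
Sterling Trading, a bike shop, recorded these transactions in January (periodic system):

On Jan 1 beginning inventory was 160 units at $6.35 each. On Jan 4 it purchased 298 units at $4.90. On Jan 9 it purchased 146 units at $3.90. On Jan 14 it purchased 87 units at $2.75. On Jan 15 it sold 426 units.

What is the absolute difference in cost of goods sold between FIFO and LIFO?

FIFO COGS: 160 @ $6.35 + 266 @ $4.90 = $2,319.40
LIFO COGS: 87 @ $2.75 + 146 @ $3.90 + 193 @ $4.90 = $1,754.35
Difference = |$2,319.40 − $1,754.35| = $565.05

$565.05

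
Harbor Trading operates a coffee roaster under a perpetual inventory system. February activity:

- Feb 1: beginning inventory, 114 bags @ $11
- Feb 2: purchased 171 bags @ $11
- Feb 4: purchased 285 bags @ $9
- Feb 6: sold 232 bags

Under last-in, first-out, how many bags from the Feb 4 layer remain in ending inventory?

53

Feb 6, 232 sold [LIFO — newest first]: 232 @ $9 = $2,088
Ending inventory: 114 @ $11 + 171 @ $11 + 53 @ $9 = $3,612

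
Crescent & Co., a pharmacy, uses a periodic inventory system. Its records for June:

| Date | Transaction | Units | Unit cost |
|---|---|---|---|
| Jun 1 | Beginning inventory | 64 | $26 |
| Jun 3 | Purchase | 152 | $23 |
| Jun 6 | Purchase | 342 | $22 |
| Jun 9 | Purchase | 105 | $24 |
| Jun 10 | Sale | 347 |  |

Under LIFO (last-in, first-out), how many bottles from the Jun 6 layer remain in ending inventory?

100

Jun 10, 347 sold [LIFO — newest first]: 105 @ $24 + 242 @ $22 = $7,844
Ending inventory: 64 @ $26 + 152 @ $23 + 100 @ $22 = $7,360
Check: goods available $15,204 = COGS $7,844 + ending $7,360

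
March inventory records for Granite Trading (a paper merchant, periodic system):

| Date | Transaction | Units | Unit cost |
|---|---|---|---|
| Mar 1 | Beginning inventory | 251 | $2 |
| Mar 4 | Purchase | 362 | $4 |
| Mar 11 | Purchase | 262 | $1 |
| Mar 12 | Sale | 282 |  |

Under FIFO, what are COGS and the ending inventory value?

Mar 12, 282 sold [FIFO — oldest first]: 251 @ $2 + 31 @ $4 = $626
Ending inventory: 331 @ $4 + 262 @ $1 = $1,586
Check: goods available $2,212 = COGS $626 + ending $1,586

COGS = $626; ending inventory = $1,586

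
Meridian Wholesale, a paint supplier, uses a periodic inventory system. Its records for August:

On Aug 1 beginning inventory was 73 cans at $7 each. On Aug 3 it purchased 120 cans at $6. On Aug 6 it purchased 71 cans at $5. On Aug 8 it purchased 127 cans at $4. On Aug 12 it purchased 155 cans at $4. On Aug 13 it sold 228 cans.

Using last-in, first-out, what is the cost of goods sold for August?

Aug 13, 228 sold [LIFO — newest first]: 155 @ $4 + 73 @ $4 = $912
Ending inventory: 73 @ $7 + 120 @ $6 + 71 @ $5 + 54 @ $4 = $1,802
Check: goods available $2,714 = COGS $912 + ending $1,802

COGS = $912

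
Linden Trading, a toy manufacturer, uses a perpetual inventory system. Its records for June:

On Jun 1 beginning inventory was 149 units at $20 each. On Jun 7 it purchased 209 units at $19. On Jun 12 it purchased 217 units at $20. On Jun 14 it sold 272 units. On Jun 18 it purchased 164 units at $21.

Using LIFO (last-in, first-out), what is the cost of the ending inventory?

Jun 14, 272 sold [LIFO — newest first]: 217 @ $20 + 55 @ $19 = $5,385
Ending inventory: 149 @ $20 + 154 @ $19 + 164 @ $21 = $9,350
Check: goods available $14,735 = COGS $5,385 + ending $9,350

Ending inventory = $9,350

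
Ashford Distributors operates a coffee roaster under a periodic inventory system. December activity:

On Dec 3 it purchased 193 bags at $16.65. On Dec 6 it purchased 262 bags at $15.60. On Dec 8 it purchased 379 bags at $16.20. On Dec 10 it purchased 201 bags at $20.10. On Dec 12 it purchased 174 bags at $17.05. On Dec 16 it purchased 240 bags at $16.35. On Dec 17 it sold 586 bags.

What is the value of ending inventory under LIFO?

Dec 17, 586 sold [LIFO — newest first]: 240 @ $16.35 + 174 @ $17.05 + 172 @ $20.10 = $10,347.90
Ending inventory: 193 @ $16.65 + 262 @ $15.60 + 379 @ $16.20 + 29 @ $20.10 = $14,023.35
Check: goods available $24,371.25 = COGS $10,347.90 + ending $14,023.35

Ending inventory = $14,023.35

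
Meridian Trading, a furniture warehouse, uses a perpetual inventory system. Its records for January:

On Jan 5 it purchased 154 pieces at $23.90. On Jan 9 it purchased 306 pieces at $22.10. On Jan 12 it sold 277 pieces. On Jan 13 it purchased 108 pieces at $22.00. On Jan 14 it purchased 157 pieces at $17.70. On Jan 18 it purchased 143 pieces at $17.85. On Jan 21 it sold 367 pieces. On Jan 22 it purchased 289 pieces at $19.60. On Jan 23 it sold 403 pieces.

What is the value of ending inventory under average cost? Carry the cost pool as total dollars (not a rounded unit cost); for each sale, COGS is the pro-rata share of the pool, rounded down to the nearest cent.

After Jan 5: 154 on hand, pool $3,680.60 (≈ $23.9000 each)
After Jan 9: 460 on hand, pool $10,443.20 (≈ $22.7026 each)
Jan 12, sell 277: 277/460 × $10,443.20 → $6,288.62
After Jan 13: 291 on hand, pool $6,530.58 (≈ $22.4419 each)
After Jan 14: 448 on hand, pool $9,309.48 (≈ $20.7801 each)
After Jan 18: 591 on hand, pool $11,862.03 (≈ $20.0711 each)
Jan 21, sell 367: 367/591 × $11,862.03 → $7,366.09
After Jan 22: 513 on hand, pool $10,160.34 (≈ $19.8057 each)
Jan 23, sell 403: 403/513 × $10,160.34 → $7,981.70
Total COGS = $6,288.62 + $7,366.09 + $7,981.70 = $21,636.41
Ending inventory (cost pool remaining) = $2,178.64

Ending inventory = $2,178.64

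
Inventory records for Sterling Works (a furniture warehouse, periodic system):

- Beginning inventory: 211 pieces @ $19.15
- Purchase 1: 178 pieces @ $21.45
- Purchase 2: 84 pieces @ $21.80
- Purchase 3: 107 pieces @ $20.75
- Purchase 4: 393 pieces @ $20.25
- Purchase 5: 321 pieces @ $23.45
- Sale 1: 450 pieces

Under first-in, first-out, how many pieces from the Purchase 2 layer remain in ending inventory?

23

Sale 1 (450) [FIFO — oldest first]: 211 @ $19.15 + 178 @ $21.45 + 61 @ $21.80 = $9,188.55
Ending inventory: 23 @ $21.80 + 107 @ $20.75 + 393 @ $20.25 + 321 @ $23.45 = $18,207.35
Check: goods available $27,395.90 = COGS $9,188.55 + ending $18,207.35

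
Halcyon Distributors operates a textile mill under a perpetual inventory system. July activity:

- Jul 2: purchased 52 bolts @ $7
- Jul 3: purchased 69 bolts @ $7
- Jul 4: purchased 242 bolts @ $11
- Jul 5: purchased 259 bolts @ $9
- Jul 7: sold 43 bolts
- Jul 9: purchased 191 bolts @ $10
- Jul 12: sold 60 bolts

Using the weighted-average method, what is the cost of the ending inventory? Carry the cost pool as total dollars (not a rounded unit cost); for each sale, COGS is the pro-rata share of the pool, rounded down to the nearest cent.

After Jul 2: 52 on hand, pool $364.00 (≈ $7.0000 each)
After Jul 3: 121 on hand, pool $847.00 (≈ $7.0000 each)
After Jul 4: 363 on hand, pool $3,509.00 (≈ $9.6667 each)
After Jul 5: 622 on hand, pool $5,840.00 (≈ $9.3891 each)
Jul 7, sell 43: 43/622 × $5,840.00 → $403.72
After Jul 9: 770 on hand, pool $7,346.28 (≈ $9.5406 each)
Jul 12, sell 60: 60/770 × $7,346.28 → $572.43
Total COGS = $403.72 + $572.43 = $976.15
Ending inventory (cost pool remaining) = $6,773.85

Ending inventory = $6,773.85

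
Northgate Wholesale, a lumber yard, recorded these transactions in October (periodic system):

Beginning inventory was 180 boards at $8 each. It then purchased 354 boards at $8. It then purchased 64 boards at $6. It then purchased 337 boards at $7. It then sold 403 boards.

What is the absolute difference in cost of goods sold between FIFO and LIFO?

$465

FIFO COGS: 180 @ $8 + 223 @ $8 = $3,224
LIFO COGS: 337 @ $7 + 64 @ $6 + 2 @ $8 = $2,759
Difference = |$3,224 − $2,759| = $465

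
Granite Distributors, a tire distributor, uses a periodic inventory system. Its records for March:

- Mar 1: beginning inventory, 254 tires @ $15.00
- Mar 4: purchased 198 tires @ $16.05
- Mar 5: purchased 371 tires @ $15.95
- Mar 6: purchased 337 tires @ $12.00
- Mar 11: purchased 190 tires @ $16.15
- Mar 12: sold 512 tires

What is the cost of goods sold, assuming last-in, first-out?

COGS = $6,932.50

Mar 12, 512 sold [LIFO — newest first]: 190 @ $16.15 + 322 @ $12.00 = $6,932.50
Ending inventory: 254 @ $15.00 + 198 @ $16.05 + 371 @ $15.95 + 15 @ $12.00 = $13,085.35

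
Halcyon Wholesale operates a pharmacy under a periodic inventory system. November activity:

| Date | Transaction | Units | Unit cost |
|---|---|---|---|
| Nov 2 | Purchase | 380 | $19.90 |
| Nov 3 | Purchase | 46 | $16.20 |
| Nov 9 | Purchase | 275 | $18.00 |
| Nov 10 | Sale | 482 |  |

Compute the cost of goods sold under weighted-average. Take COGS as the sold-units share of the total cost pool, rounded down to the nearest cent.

COGS = $9,115.50

Nov 10, sell 482: 482/701 × $13,257.20 → $9,115.50
Ending inventory (cost pool remaining) = $4,141.70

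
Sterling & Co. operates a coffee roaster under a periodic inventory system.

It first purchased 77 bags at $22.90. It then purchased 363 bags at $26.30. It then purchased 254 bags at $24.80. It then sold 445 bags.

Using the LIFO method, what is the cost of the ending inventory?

Ending inventory = $6,286.90

Sale 1 (445) [LIFO — newest first]: 254 @ $24.80 + 191 @ $26.30 = $11,322.50
Ending inventory: 77 @ $22.90 + 172 @ $26.30 = $6,286.90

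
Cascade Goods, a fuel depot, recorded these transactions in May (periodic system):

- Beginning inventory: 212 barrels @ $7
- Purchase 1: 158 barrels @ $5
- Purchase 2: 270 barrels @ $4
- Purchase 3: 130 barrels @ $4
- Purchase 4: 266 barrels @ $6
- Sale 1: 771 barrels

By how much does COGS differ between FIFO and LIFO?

$159

FIFO COGS: 212 @ $7 + 158 @ $5 + 270 @ $4 + 130 @ $4 + 1 @ $6 = $3,880
LIFO COGS: 266 @ $6 + 130 @ $4 + 270 @ $4 + 105 @ $5 = $3,721
Difference = |$3,880 − $3,721| = $159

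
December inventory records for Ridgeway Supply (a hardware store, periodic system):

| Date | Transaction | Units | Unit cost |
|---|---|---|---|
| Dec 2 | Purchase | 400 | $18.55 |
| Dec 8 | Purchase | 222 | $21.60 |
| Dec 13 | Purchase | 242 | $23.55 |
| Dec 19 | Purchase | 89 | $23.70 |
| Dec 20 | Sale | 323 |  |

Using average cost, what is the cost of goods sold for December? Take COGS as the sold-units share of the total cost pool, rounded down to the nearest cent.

Dec 20, sell 323: 323/953 × $20,023.60 → $6,786.59
Ending inventory (cost pool remaining) = $13,237.01
Check: goods available $20,023.60 = COGS $6,786.59 + ending $13,237.01

COGS = $6,786.59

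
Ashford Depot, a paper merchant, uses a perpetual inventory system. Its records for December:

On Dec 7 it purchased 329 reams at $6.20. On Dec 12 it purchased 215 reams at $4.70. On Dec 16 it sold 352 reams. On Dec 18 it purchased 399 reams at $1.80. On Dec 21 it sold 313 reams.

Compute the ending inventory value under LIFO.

Dec 16, 352 sold [LIFO — newest first]: 215 @ $4.70 + 137 @ $6.20 = $1,859.90
Dec 21, 313 sold [LIFO — newest first]: 313 @ $1.80 = $563.40
Total COGS = $1,859.90 + $563.40 = $2,423.30
Ending inventory: 192 @ $6.20 + 86 @ $1.80 = $1,345.20

Ending inventory = $1,345.20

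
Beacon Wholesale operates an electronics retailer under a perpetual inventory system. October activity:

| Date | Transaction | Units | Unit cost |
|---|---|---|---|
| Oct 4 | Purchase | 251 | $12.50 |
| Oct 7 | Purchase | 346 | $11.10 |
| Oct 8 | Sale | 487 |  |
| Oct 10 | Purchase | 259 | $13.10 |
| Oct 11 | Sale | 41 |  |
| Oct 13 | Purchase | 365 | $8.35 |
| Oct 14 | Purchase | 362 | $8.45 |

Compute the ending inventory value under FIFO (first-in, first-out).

Ending inventory = $10,265.45

Oct 8, 487 sold [FIFO — oldest first]: 251 @ $12.50 + 236 @ $11.10 = $5,757.10
Oct 11, 41 sold [FIFO — oldest first]: 41 @ $11.10 = $455.10
Total COGS = $5,757.10 + $455.10 = $6,212.20
Ending inventory: 69 @ $11.10 + 259 @ $13.10 + 365 @ $8.35 + 362 @ $8.45 = $10,265.45
Check: goods available $16,477.65 = COGS $6,212.20 + ending $10,265.45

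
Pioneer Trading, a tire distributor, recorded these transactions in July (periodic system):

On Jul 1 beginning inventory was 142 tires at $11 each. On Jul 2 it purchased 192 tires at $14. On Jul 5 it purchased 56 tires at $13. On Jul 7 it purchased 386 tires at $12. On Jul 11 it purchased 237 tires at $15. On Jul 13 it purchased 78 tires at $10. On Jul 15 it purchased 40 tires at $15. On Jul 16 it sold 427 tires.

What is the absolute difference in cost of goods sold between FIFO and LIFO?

FIFO COGS: 142 @ $11 + 192 @ $14 + 56 @ $13 + 37 @ $12 = $5,422
LIFO COGS: 40 @ $15 + 78 @ $10 + 237 @ $15 + 72 @ $12 = $5,799
Difference = |$5,422 − $5,799| = $377

$377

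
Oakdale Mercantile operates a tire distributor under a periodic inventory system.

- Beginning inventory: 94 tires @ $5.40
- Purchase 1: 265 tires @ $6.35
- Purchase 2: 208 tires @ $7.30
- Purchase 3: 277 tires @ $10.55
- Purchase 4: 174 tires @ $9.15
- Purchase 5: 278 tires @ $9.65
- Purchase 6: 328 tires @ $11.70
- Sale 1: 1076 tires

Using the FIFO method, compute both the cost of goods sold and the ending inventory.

COGS = $8,782.90; ending inventory = $5,960.60

Sale 1 (1076) [FIFO — oldest first]: 94 @ $5.40 + 265 @ $6.35 + 208 @ $7.30 + 277 @ $10.55 + 174 @ $9.15 + 58 @ $9.65 = $8,782.90
Ending inventory: 220 @ $9.65 + 328 @ $11.70 = $5,960.60
Check: goods available $14,743.50 = COGS $8,782.90 + ending $5,960.60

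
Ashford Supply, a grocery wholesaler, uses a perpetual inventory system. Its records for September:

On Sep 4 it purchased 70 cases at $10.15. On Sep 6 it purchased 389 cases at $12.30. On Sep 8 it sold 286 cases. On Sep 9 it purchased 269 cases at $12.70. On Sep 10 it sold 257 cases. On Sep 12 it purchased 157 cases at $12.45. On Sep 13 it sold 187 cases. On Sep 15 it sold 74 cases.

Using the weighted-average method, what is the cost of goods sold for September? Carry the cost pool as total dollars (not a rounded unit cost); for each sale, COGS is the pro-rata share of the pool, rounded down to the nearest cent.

COGS = $9,859.22

After Sep 4: 70 on hand, pool $710.50 (≈ $10.1500 each)
After Sep 6: 459 on hand, pool $5,495.20 (≈ $11.9721 each)
Sep 8, sell 286: 286/459 × $5,495.20 → $3,424.02
After Sep 9: 442 on hand, pool $5,487.48 (≈ $12.4151 each)
Sep 10, sell 257: 257/442 × $5,487.48 → $3,190.68
After Sep 12: 342 on hand, pool $4,251.45 (≈ $12.4311 each)
Sep 13, sell 187: 187/342 × $4,251.45 → $2,324.62
Sep 15, sell 74: 74/155 × $1,926.83 → $919.90
Total COGS = $3,424.02 + $3,190.68 + $2,324.62 + $919.90 = $9,859.22
Ending inventory (cost pool remaining) = $1,006.93
Check: goods available $10,866.15 = COGS $9,859.22 + ending $1,006.93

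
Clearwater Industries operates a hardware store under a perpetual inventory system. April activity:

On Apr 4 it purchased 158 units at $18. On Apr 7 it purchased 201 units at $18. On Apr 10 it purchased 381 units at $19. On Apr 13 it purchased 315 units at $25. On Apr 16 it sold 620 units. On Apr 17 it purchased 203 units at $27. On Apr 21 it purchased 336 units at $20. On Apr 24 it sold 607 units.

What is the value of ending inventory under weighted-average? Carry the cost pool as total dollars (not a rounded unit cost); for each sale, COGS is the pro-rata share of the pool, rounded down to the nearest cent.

After Apr 4: 158 on hand, pool $2,844.00 (≈ $18.0000 each)
After Apr 7: 359 on hand, pool $6,462.00 (≈ $18.0000 each)
After Apr 10: 740 on hand, pool $13,701.00 (≈ $18.5149 each)
After Apr 13: 1055 on hand, pool $21,576.00 (≈ $20.4512 each)
Apr 16, sell 620: 620/1055 × $21,576.00 → $12,679.73
After Apr 17: 638 on hand, pool $14,377.27 (≈ $22.5349 each)
After Apr 21: 974 on hand, pool $21,097.27 (≈ $21.6604 each)
Apr 24, sell 607: 607/974 × $21,097.27 → $13,147.88
Total COGS = $12,679.73 + $13,147.88 = $25,827.61
Ending inventory (cost pool remaining) = $7,949.39
Check: goods available $33,777.00 = COGS $25,827.61 + ending $7,949.39

Ending inventory = $7,949.39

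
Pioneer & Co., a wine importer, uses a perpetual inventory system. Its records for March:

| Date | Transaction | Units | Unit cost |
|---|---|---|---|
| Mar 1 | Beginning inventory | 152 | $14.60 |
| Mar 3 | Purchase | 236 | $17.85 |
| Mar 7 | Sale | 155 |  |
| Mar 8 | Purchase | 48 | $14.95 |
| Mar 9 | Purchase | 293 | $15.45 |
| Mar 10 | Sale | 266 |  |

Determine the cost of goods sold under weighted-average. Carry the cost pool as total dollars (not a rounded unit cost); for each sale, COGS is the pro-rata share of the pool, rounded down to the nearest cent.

COGS = $6,789.64

After Mar 1: 152 on hand, pool $2,219.20 (≈ $14.6000 each)
After Mar 3: 388 on hand, pool $6,431.80 (≈ $16.5768 each)
Mar 7, sell 155: 155/388 × $6,431.80 → $2,569.40
After Mar 8: 281 on hand, pool $4,580.00 (≈ $16.2989 each)
After Mar 9: 574 on hand, pool $9,106.85 (≈ $15.8656 each)
Mar 10, sell 266: 266/574 × $9,106.85 → $4,220.24
Total COGS = $2,569.40 + $4,220.24 = $6,789.64
Ending inventory (cost pool remaining) = $4,886.61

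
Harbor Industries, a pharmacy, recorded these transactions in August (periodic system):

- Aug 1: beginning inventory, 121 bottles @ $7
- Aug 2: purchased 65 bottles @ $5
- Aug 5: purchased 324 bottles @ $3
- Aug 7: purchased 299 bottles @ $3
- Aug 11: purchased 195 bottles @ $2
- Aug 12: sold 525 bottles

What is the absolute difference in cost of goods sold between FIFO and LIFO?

$809

FIFO COGS: 121 @ $7 + 65 @ $5 + 324 @ $3 + 15 @ $3 = $2,189
LIFO COGS: 195 @ $2 + 299 @ $3 + 31 @ $3 = $1,380
Difference = |$2,189 − $1,380| = $809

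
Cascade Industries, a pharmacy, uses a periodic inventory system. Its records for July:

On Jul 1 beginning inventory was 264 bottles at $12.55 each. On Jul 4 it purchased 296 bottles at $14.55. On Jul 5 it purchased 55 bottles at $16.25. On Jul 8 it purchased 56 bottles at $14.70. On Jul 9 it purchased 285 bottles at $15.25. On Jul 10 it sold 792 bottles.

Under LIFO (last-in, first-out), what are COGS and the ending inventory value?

COGS = $11,625.00; ending inventory = $2,058.20

Jul 10, 792 sold [LIFO — newest first]: 285 @ $15.25 + 56 @ $14.70 + 55 @ $16.25 + 296 @ $14.55 + 100 @ $12.55 = $11,625.00
Ending inventory: 164 @ $12.55 = $2,058.20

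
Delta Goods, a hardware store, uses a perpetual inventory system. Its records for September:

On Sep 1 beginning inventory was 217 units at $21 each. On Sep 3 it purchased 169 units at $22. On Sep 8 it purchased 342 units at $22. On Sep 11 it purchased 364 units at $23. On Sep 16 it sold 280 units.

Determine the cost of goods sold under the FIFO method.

COGS = $5,943

Sep 16, 280 sold [FIFO — oldest first]: 217 @ $21 + 63 @ $22 = $5,943
Ending inventory: 106 @ $22 + 342 @ $22 + 364 @ $23 = $18,228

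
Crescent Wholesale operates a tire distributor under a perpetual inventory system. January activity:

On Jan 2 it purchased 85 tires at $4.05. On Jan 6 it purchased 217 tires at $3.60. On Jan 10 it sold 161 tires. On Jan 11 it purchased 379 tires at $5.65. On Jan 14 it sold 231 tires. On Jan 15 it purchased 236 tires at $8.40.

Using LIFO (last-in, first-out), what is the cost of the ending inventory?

Jan 10, 161 sold [LIFO — newest first]: 161 @ $3.60 = $579.60
Jan 14, 231 sold [LIFO — newest first]: 231 @ $5.65 = $1,305.15
Total COGS = $579.60 + $1,305.15 = $1,884.75
Ending inventory: 85 @ $4.05 + 56 @ $3.60 + 148 @ $5.65 + 236 @ $8.40 = $3,364.45

Ending inventory = $3,364.45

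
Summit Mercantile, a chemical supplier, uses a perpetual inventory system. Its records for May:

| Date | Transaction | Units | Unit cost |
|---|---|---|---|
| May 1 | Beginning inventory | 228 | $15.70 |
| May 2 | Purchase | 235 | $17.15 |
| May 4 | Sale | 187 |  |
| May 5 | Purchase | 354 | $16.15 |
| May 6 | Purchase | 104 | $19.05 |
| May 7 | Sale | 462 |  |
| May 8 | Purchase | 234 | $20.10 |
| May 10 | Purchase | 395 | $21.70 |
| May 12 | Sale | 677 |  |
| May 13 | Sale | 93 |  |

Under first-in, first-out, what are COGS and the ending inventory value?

May 4, 187 sold [FIFO — oldest first]: 187 @ $15.70 = $2,935.90
May 7, 462 sold [FIFO — oldest first]: 41 @ $15.70 + 235 @ $17.15 + 186 @ $16.15 = $7,677.85
May 12, 677 sold [FIFO — oldest first]: 168 @ $16.15 + 104 @ $19.05 + 234 @ $20.10 + 171 @ $21.70 = $13,108.50
May 13, 93 sold [FIFO — oldest first]: 93 @ $21.70 = $2,018.10
Total COGS = $2,935.90 + $7,677.85 + $13,108.50 + $2,018.10 = $25,740.35
Ending inventory: 131 @ $21.70 = $2,842.70

COGS = $25,740.35; ending inventory = $2,842.70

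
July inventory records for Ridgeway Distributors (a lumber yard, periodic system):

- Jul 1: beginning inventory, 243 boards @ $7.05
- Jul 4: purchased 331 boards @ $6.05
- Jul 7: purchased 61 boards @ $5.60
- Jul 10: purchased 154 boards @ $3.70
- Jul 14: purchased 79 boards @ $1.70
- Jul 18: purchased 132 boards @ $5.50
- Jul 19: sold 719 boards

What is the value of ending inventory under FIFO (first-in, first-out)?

Jul 19, 719 sold [FIFO — oldest first]: 243 @ $7.05 + 331 @ $6.05 + 61 @ $5.60 + 84 @ $3.70 = $4,368.10
Ending inventory: 70 @ $3.70 + 79 @ $1.70 + 132 @ $5.50 = $1,119.30

Ending inventory = $1,119.30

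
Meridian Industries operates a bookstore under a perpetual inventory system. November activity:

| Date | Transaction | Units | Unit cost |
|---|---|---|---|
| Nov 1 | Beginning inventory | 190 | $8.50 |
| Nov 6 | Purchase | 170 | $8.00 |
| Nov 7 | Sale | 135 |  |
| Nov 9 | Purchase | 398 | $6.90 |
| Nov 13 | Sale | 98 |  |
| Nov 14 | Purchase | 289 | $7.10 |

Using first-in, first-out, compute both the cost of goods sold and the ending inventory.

COGS = $1,959.00; ending inventory = $5,814.10

Nov 7, 135 sold [FIFO — oldest first]: 135 @ $8.50 = $1,147.50
Nov 13, 98 sold [FIFO — oldest first]: 55 @ $8.50 + 43 @ $8.00 = $811.50
Total COGS = $1,147.50 + $811.50 = $1,959.00
Ending inventory: 127 @ $8.00 + 398 @ $6.90 + 289 @ $7.10 = $5,814.10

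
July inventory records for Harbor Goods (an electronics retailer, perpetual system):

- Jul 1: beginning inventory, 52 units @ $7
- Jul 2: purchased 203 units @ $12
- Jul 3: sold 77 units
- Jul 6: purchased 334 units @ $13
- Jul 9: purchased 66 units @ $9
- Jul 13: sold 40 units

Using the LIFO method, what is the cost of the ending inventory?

Jul 3, 77 sold [LIFO — newest first]: 77 @ $12 = $924
Jul 13, 40 sold [LIFO — newest first]: 40 @ $9 = $360
Total COGS = $924 + $360 = $1,284
Ending inventory: 52 @ $7 + 126 @ $12 + 334 @ $13 + 26 @ $9 = $6,452

Ending inventory = $6,452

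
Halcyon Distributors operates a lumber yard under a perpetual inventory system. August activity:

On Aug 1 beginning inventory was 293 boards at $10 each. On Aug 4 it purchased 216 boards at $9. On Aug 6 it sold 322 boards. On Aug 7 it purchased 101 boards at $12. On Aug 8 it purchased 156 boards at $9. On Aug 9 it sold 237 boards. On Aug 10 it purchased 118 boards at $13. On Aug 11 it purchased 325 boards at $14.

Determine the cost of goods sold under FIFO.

COGS = $5,474

Aug 6, 322 sold [FIFO — oldest first]: 293 @ $10 + 29 @ $9 = $3,191
Aug 9, 237 sold [FIFO — oldest first]: 187 @ $9 + 50 @ $12 = $2,283
Total COGS = $3,191 + $2,283 = $5,474
Ending inventory: 51 @ $12 + 156 @ $9 + 118 @ $13 + 325 @ $14 = $8,100
Check: goods available $13,574 = COGS $5,474 + ending $8,100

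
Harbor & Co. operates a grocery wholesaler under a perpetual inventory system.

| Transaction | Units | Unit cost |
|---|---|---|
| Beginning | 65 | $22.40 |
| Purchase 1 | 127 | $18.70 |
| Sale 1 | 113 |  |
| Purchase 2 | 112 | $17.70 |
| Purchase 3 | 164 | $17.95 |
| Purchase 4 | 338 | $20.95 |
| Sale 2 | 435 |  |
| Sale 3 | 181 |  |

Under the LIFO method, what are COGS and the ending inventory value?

Sale 1 (113) [LIFO — newest first]: 113 @ $18.70 = $2,113.10
Sale 2 (435) [LIFO — newest first]: 338 @ $20.95 + 97 @ $17.95 = $8,822.25
Sale 3 (181) [LIFO — newest first]: 67 @ $17.95 + 112 @ $17.70 + 2 @ $18.70 = $3,222.45
Total COGS = $2,113.10 + $8,822.25 + $3,222.45 = $14,157.80
Ending inventory: 65 @ $22.40 + 12 @ $18.70 = $1,680.40

COGS = $14,157.80; ending inventory = $1,680.40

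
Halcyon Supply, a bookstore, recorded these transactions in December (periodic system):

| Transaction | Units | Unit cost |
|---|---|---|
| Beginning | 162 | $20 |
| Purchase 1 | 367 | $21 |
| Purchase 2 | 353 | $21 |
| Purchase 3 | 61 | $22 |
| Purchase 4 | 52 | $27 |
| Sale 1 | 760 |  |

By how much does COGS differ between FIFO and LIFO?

FIFO COGS: 162 @ $20 + 367 @ $21 + 231 @ $21 = $15,798
LIFO COGS: 52 @ $27 + 61 @ $22 + 353 @ $21 + 294 @ $21 = $16,333
Difference = |$15,798 − $16,333| = $535

$535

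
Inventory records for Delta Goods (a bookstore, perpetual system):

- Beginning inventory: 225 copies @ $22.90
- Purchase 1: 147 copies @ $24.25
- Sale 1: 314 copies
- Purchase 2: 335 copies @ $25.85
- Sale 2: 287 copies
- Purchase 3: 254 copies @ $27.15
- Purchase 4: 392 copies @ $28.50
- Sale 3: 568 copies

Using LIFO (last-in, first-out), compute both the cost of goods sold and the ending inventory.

COGS = $30,758.40; ending inventory = $4,686.70

Sale 1 (314) [LIFO — newest first]: 147 @ $24.25 + 167 @ $22.90 = $7,389.05
Sale 2 (287) [LIFO — newest first]: 287 @ $25.85 = $7,418.95
Sale 3 (568) [LIFO — newest first]: 392 @ $28.50 + 176 @ $27.15 = $15,950.40
Total COGS = $7,389.05 + $7,418.95 + $15,950.40 = $30,758.40
Ending inventory: 58 @ $22.90 + 48 @ $25.85 + 78 @ $27.15 = $4,686.70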